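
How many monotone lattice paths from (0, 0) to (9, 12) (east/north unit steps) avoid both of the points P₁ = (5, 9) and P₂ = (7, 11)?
Number of paths = 164424

Inclusion–exclusion. Total paths: C(21, 9) = 293930. Through P₁: C(14, 5)·C(7, 4) = 70070. Through P₂: C(18, 7)·C(3, 2) = 95472. Since P₁ is strictly southwest of P₂, a monotone path through both must visit P₁ then P₂; paths through both = C(14, 5)·C(4, 2)·C(3, 2) = 36036. Avoid both = 293930 − 70070 − 95472 + 36036 = 164424.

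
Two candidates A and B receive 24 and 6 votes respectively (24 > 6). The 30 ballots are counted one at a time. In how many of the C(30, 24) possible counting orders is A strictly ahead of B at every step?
Strict-lead orderings = 356265

Total orderings of the 30 votes with 24 for A: C(30, 24) = 593775. By the Bertrand ballot formula (Cycle Lemma / reflection principle), the number of orderings in which A is strictly ahead of B throughout is (p − q)/(p + q) · C(p + q, p) = (24 − 6)/(24 + 6) · 593775 = 356265.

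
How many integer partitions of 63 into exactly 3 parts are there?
p(63, 3 parts) = 331

Partitions of n into exactly k parts are in bijection with partitions of n − k into at most k parts (subtract 1 from each part). So p(63, exactly 3) = p(60, parts ≤ 3). Computing via the recurrence p(m, j) = p(m, j−1) + p(m−j, j) gives 331.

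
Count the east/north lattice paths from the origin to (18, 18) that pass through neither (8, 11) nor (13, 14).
Number of paths = 5611177356

Inclusion–exclusion. Total paths: C(36, 18) = 9075135300. Through P₁: C(19, 8)·C(17, 10) = 1469918736. Through P₂: C(27, 13)·C(9, 5) = 2527345800. Since P₁ is strictly southwest of P₂, a monotone path through both must visit P₁ then P₂; paths through both = C(19, 8)·C(8, 5)·C(9, 5) = 533306592. Avoid both = 9075135300 − 1469918736 − 2527345800 + 533306592 = 5611177356.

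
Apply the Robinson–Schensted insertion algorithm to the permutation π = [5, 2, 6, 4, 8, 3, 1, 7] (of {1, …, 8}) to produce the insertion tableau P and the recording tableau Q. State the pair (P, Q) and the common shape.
P = [1, 3, 7] / [2, 6, 8] / [4] / [5];  Q = [1, 3, 5] / [2, 4, 8] / [6] / [7];  common shape = (3, 3, 1, 1)

Row-insert the values π_1, π_2, … into P one at a time, bumping the leftmost entry strictly greater than the inserted value down to the next row. The recording tableau Q records, in position (i, j), the step at which that cell was added to P.
  Insert 5 (step 1): P = [5];  Q = [1]
  Insert 2 (step 2): P = [2] / [5];  Q = [1] / [2]
  Insert 6 (step 3): P = [2, 6] / [5];  Q = [1, 3] / [2]
  Insert 4 (step 4): P = [2, 4] / [5, 6];  Q = [1, 3] / [2, 4]
  Insert 8 (step 5): P = [2, 4, 8] / [5, 6];  Q = [1, 3, 5] / [2, 4]
  Insert 3 (step 6): P = [2, 3, 8] / [4, 6] / [5];  Q = [1, 3, 5] / [2, 4] / [6]
  Insert 1 (step 7): P = [1, 3, 8] / [2, 6] / [4] / [5];  Q = [1, 3, 5] / [2, 4] / [6] / [7]
  Insert 7 (step 8): P = [1, 3, 7] / [2, 6, 8] / [4] / [5];  Q = [1, 3, 5] / [2, 4, 8] / [6] / [7]
Final shape: (3, 3, 1, 1).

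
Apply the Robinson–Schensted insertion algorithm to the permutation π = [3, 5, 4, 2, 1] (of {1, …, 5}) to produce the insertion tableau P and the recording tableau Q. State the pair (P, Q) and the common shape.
P = [1, 4] / [2] / [3] / [5];  Q = [1, 2] / [3] / [4] / [5];  common shape = (2, 1, 1, 1)

Row-insert the values π_1, π_2, … into P one at a time, bumping the leftmost entry strictly greater than the inserted value down to the next row. The recording tableau Q records, in position (i, j), the step at which that cell was added to P.
  Insert 3 (step 1): P = [3];  Q = [1]
  Insert 5 (step 2): P = [3, 5];  Q = [1, 2]
  Insert 4 (step 3): P = [3, 4] / [5];  Q = [1, 2] / [3]
  Insert 2 (step 4): P = [2, 4] / [3] / [5];  Q = [1, 2] / [3] / [4]
  Insert 1 (step 5): P = [1, 4] / [2] / [3] / [5];  Q = [1, 2] / [3] / [4] / [5]
Final shape: (2, 1, 1, 1).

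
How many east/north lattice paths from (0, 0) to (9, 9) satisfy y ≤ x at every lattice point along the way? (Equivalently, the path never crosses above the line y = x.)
Number of paths = 4862

By the reflection principle (André's argument), the number of monotone paths to (9, 9) with n ≤ m that never go above y = x is C(18, 9) − C(18, 10) = 48620 − 43758 = 4862.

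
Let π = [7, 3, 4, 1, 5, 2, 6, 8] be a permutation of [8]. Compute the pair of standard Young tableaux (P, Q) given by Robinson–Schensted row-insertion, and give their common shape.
P = [1, 2, 5, 6, 8] / [3, 4] / [7];  Q = [1, 3, 5, 7, 8] / [2, 6] / [4];  common shape = (5, 2, 1)

Row-insert the values π_1, π_2, … into P one at a time, bumping the leftmost entry strictly greater than the inserted value down to the next row. The recording tableau Q records, in position (i, j), the step at which that cell was added to P.
  Insert 7 (step 1): P = [7];  Q = [1]
  Insert 3 (step 2): P = [3] / [7];  Q = [1] / [2]
  Insert 4 (step 3): P = [3, 4] / [7];  Q = [1, 3] / [2]
  Insert 1 (step 4): P = [1, 4] / [3] / [7];  Q = [1, 3] / [2] / [4]
  Insert 5 (step 5): P = [1, 4, 5] / [3] / [7];  Q = [1, 3, 5] / [2] / [4]
  Insert 2 (step 6): P = [1, 2, 5] / [3, 4] / [7];  Q = [1, 3, 5] / [2, 6] / [4]
  Insert 6 (step 7): P = [1, 2, 5, 6] / [3, 4] / [7];  Q = [1, 3, 5, 7] / [2, 6] / [4]
  Insert 8 (step 8): P = [1, 2, 5, 6, 8] / [3, 4] / [7];  Q = [1, 3, 5, 7, 8] / [2, 6] / [4]
Final shape: (5, 2, 1).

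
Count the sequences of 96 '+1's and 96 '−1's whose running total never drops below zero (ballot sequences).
C_96 = 3721443204405954385563870541379246659709506697378694300

These ballot sequences are counted by the Catalan number C_n = (1/(n + 1)) · C(2n, n). For n = 96: C_96 = (1/97) · C(192, 96) = 360979990827377575399695442513786925991822149645733347100/97 = 3721443204405954385563870541379246659709506697378694300.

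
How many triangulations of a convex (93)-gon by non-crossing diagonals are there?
C_91 = 3935312233584004685417853572763349509774031680023800

These polygon triangulations are counted by the Catalan number C_n = (1/(n + 1)) · C(2n, n). For n = 91: C_91 = (1/92) · C(182, 91) = 362048725489728431058442528694228154899210914562189600/92 = 3935312233584004685417853572763349509774031680023800.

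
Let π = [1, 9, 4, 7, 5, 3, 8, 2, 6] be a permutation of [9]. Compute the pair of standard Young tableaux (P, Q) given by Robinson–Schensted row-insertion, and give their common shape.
P = [1, 2, 5, 6] / [3, 8] / [4] / [7] / [9];  Q = [1, 2, 4, 7] / [3, 9] / [5] / [6] / [8];  common shape = (4, 2, 1, 1, 1)

Row-insert the values π_1, π_2, … into P one at a time, bumping the leftmost entry strictly greater than the inserted value down to the next row. The recording tableau Q records, in position (i, j), the step at which that cell was added to P.
  Insert 1 (step 1): P = [1];  Q = [1]
  Insert 9 (step 2): P = [1, 9];  Q = [1, 2]
  Insert 4 (step 3): P = [1, 4] / [9];  Q = [1, 2] / [3]
  Insert 7 (step 4): P = [1, 4, 7] / [9];  Q = [1, 2, 4] / [3]
  Insert 5 (step 5): P = [1, 4, 5] / [7] / [9];  Q = [1, 2, 4] / [3] / [5]
  Insert 3 (step 6): P = [1, 3, 5] / [4] / [7] / [9];  Q = [1, 2, 4] / [3] / [5] / [6]
  Insert 8 (step 7): P = [1, 3, 5, 8] / [4] / [7] / [9];  Q = [1, 2, 4, 7] / [3] / [5] / [6]
  Insert 2 (step 8): P = [1, 2, 5, 8] / [3] / [4] / [7] / [9];  Q = [1, 2, 4, 7] / [3] / [5] / [6] / [8]
  Insert 6 (step 9): P = [1, 2, 5, 6] / [3, 8] / [4] / [7] / [9];  Q = [1, 2, 4, 7] / [3, 9] / [5] / [6] / [8]
Final shape: (4, 2, 1, 1, 1).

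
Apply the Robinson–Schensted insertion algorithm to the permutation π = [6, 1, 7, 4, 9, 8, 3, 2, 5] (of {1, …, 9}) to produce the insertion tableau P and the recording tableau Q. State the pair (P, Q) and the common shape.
P = [1, 2, 5] / [3, 7, 8] / [4, 9] / [6];  Q = [1, 3, 5] / [2, 4, 6] / [7, 9] / [8];  common shape = (3, 3, 2, 1)

Row-insert the values π_1, π_2, … into P one at a time, bumping the leftmost entry strictly greater than the inserted value down to the next row. The recording tableau Q records, in position (i, j), the step at which that cell was added to P.
  Insert 6 (step 1): P = [6];  Q = [1]
  Insert 1 (step 2): P = [1] / [6];  Q = [1] / [2]
  Insert 7 (step 3): P = [1, 7] / [6];  Q = [1, 3] / [2]
  Insert 4 (step 4): P = [1, 4] / [6, 7];  Q = [1, 3] / [2, 4]
  Insert 9 (step 5): P = [1, 4, 9] / [6, 7];  Q = [1, 3, 5] / [2, 4]
  Insert 8 (step 6): P = [1, 4, 8] / [6, 7, 9];  Q = [1, 3, 5] / [2, 4, 6]
  Insert 3 (step 7): P = [1, 3, 8] / [4, 7, 9] / [6];  Q = [1, 3, 5] / [2, 4, 6] / [7]
  Insert 2 (step 8): P = [1, 2, 8] / [3, 7, 9] / [4] / [6];  Q = [1, 3, 5] / [2, 4, 6] / [7] / [8]
  Insert 5 (step 9): P = [1, 2, 5] / [3, 7, 8] / [4, 9] / [6];  Q = [1, 3, 5] / [2, 4, 6] / [7, 9] / [8]
Final shape: (3, 3, 2, 1).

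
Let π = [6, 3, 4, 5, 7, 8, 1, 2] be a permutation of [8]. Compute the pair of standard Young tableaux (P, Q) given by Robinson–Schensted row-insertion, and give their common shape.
P = [1, 2, 5, 7, 8] / [3, 4] / [6];  Q = [1, 3, 4, 5, 6] / [2, 8] / [7];  common shape = (5, 2, 1)

Row-insert the values π_1, π_2, … into P one at a time, bumping the leftmost entry strictly greater than the inserted value down to the next row. The recording tableau Q records, in position (i, j), the step at which that cell was added to P.
  Insert 6 (step 1): P = [6];  Q = [1]
  Insert 3 (step 2): P = [3] / [6];  Q = [1] / [2]
  Insert 4 (step 3): P = [3, 4] / [6];  Q = [1, 3] / [2]
  Insert 5 (step 4): P = [3, 4, 5] / [6];  Q = [1, 3, 4] / [2]
  Insert 7 (step 5): P = [3, 4, 5, 7] / [6];  Q = [1, 3, 4, 5] / [2]
  Insert 8 (step 6): P = [3, 4, 5, 7, 8] / [6];  Q = [1, 3, 4, 5, 6] / [2]
  Insert 1 (step 7): P = [1, 4, 5, 7, 8] / [3] / [6];  Q = [1, 3, 4, 5, 6] / [2] / [7]
  Insert 2 (step 8): P = [1, 2, 5, 7, 8] / [3, 4] / [6];  Q = [1, 3, 4, 5, 6] / [2, 8] / [7]
Final shape: (5, 2, 1).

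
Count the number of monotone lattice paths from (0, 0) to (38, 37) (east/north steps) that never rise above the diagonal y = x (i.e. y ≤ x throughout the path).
Number of paths = 176733862787006701400

By the reflection principle (André's argument), the number of monotone paths to (38, 37) with n ≤ m that never go above y = x is C(75, 38) − C(75, 39) = 3446310324346630677300 − 3269576461559623975900 = 176733862787006701400.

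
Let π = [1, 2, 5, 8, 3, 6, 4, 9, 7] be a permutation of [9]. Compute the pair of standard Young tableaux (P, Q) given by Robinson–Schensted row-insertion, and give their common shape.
P = [1, 2, 3, 4, 7] / [5, 6, 9] / [8];  Q = [1, 2, 3, 4, 8] / [5, 6, 9] / [7];  common shape = (5, 3, 1)

Row-insert the values π_1, π_2, … into P one at a time, bumping the leftmost entry strictly greater than the inserted value down to the next row. The recording tableau Q records, in position (i, j), the step at which that cell was added to P.
  Insert 1 (step 1): P = [1];  Q = [1]
  Insert 2 (step 2): P = [1, 2];  Q = [1, 2]
  Insert 5 (step 3): P = [1, 2, 5];  Q = [1, 2, 3]
  Insert 8 (step 4): P = [1, 2, 5, 8];  Q = [1, 2, 3, 4]
  Insert 3 (step 5): P = [1, 2, 3, 8] / [5];  Q = [1, 2, 3, 4] / [5]
  Insert 6 (step 6): P = [1, 2, 3, 6] / [5, 8];  Q = [1, 2, 3, 4] / [5, 6]
  Insert 4 (step 7): P = [1, 2, 3, 4] / [5, 6] / [8];  Q = [1, 2, 3, 4] / [5, 6] / [7]
  Insert 9 (step 8): P = [1, 2, 3, 4, 9] / [5, 6] / [8];  Q = [1, 2, 3, 4, 8] / [5, 6] / [7]
  Insert 7 (step 9): P = [1, 2, 3, 4, 7] / [5, 6, 9] / [8];  Q = [1, 2, 3, 4, 8] / [5, 6, 9] / [7]
Final shape: (5, 3, 1).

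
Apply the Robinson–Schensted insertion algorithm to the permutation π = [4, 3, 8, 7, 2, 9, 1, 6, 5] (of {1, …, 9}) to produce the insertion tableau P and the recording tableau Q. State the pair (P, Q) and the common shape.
P = [1, 5, 9] / [2, 6] / [3, 7] / [4, 8];  Q = [1, 3, 6] / [2, 4] / [5, 8] / [7, 9];  common shape = (3, 2, 2, 2)

Row-insert the values π_1, π_2, … into P one at a time, bumping the leftmost entry strictly greater than the inserted value down to the next row. The recording tableau Q records, in position (i, j), the step at which that cell was added to P.
  Insert 4 (step 1): P = [4];  Q = [1]
  Insert 3 (step 2): P = [3] / [4];  Q = [1] / [2]
  Insert 8 (step 3): P = [3, 8] / [4];  Q = [1, 3] / [2]
  Insert 7 (step 4): P = [3, 7] / [4, 8];  Q = [1, 3] / [2, 4]
  Insert 2 (step 5): P = [2, 7] / [3, 8] / [4];  Q = [1, 3] / [2, 4] / [5]
  Insert 9 (step 6): P = [2, 7, 9] / [3, 8] / [4];  Q = [1, 3, 6] / [2, 4] / [5]
  Insert 1 (step 7): P = [1, 7, 9] / [2, 8] / [3] / [4];  Q = [1, 3, 6] / [2, 4] / [5] / [7]
  Insert 6 (step 8): P = [1, 6, 9] / [2, 7] / [3, 8] / [4];  Q = [1, 3, 6] / [2, 4] / [5, 8] / [7]
  Insert 5 (step 9): P = [1, 5, 9] / [2, 6] / [3, 7] / [4, 8];  Q = [1, 3, 6] / [2, 4] / [5, 8] / [7, 9]
Final shape: (3, 2, 2, 2).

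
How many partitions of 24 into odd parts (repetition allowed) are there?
p_odd(24) = 122

Enumerate partitions using only odd parts via the recurrence o(n, m) = o(n, m−2) + o(n−m, m) over odd m, starting from the largest odd part ≤ n. This gives p_odd(24) = 122. (Euler's theorem: equals the count of distinct-part partitions.)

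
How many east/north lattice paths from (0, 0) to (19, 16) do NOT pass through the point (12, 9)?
Number of paths = 3051161190

Total paths from (0, 0) to (19, 16): C(35, 19) = 4059928950. Paths through (12, 9): (paths (0, 0) → (12, 9)) × (paths (12, 9) → (19, 16)) = C(21, 12) · C(14, 7) = 293930 · 3432 = 1008767760. Avoidance count = 4059928950 − 1008767760 = 3051161190.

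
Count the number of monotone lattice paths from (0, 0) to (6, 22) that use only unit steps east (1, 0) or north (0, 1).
Number of paths = 376740

A monotone lattice path from (0, 0) to (6, 22) consists of 6 east steps and 22 north steps in some order, so it is determined by which 6 of the 28 steps are east. The count is C(28, 6) = 376740.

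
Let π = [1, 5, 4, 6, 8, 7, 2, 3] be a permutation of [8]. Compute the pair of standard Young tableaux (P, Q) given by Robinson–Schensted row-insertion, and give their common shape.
P = [1, 2, 3, 7] / [4, 6] / [5, 8];  Q = [1, 2, 4, 5] / [3, 6] / [7, 8];  common shape = (4, 2, 2)

Row-insert the values π_1, π_2, … into P one at a time, bumping the leftmost entry strictly greater than the inserted value down to the next row. The recording tableau Q records, in position (i, j), the step at which that cell was added to P.
  Insert 1 (step 1): P = [1];  Q = [1]
  Insert 5 (step 2): P = [1, 5];  Q = [1, 2]
  Insert 4 (step 3): P = [1, 4] / [5];  Q = [1, 2] / [3]
  Insert 6 (step 4): P = [1, 4, 6] / [5];  Q = [1, 2, 4] / [3]
  Insert 8 (step 5): P = [1, 4, 6, 8] / [5];  Q = [1, 2, 4, 5] / [3]
  Insert 7 (step 6): P = [1, 4, 6, 7] / [5, 8];  Q = [1, 2, 4, 5] / [3, 6]
  Insert 2 (step 7): P = [1, 2, 6, 7] / [4, 8] / [5];  Q = [1, 2, 4, 5] / [3, 6] / [7]
  Insert 3 (step 8): P = [1, 2, 3, 7] / [4, 6] / [5, 8];  Q = [1, 2, 4, 5] / [3, 6] / [7, 8]
Final shape: (4, 2, 2).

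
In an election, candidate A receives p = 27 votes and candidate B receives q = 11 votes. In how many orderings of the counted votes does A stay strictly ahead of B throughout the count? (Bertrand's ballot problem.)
Strict-lead orderings = 506662016

Total orderings of the 38 votes with 27 for A: C(38, 27) = 1203322288. By the Bertrand ballot formula (Cycle Lemma / reflection principle), the number of orderings in which A is strictly ahead of B throughout is (p − q)/(p + q) · C(p + q, p) = (27 − 11)/(27 + 11) · 1203322288 = 506662016.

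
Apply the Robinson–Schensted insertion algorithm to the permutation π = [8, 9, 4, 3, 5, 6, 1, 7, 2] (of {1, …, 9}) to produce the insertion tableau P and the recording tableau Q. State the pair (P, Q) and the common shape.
P = [1, 2, 6, 7] / [3, 5] / [4, 9] / [8];  Q = [1, 2, 6, 8] / [3, 5] / [4, 9] / [7];  common shape = (4, 2, 2, 1)

Row-insert the values π_1, π_2, … into P one at a time, bumping the leftmost entry strictly greater than the inserted value down to the next row. The recording tableau Q records, in position (i, j), the step at which that cell was added to P.
  Insert 8 (step 1): P = [8];  Q = [1]
  Insert 9 (step 2): P = [8, 9];  Q = [1, 2]
  Insert 4 (step 3): P = [4, 9] / [8];  Q = [1, 2] / [3]
  Insert 3 (step 4): P = [3, 9] / [4] / [8];  Q = [1, 2] / [3] / [4]
  Insert 5 (step 5): P = [3, 5] / [4, 9] / [8];  Q = [1, 2] / [3, 5] / [4]
  Insert 6 (step 6): P = [3, 5, 6] / [4, 9] / [8];  Q = [1, 2, 6] / [3, 5] / [4]
  Insert 1 (step 7): P = [1, 5, 6] / [3, 9] / [4] / [8];  Q = [1, 2, 6] / [3, 5] / [4] / [7]
  Insert 7 (step 8): P = [1, 5, 6, 7] / [3, 9] / [4] / [8];  Q = [1, 2, 6, 8] / [3, 5] / [4] / [7]
  Insert 2 (step 9): P = [1, 2, 6, 7] / [3, 5] / [4, 9] / [8];  Q = [1, 2, 6, 8] / [3, 5] / [4, 9] / [7]
Final shape: (4, 2, 2, 1).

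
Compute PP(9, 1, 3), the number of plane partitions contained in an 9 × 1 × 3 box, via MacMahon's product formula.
PP(9, 1, 3) = 220

Evaluate the triple product over i = 1..9, j = 1..1, k = 1..3. The factors are (2/1) · (3/2) · (4/3) · (3/2) · (4/3) · (5/4) · (4/3) · (5/4) · … (27 factors total). The numerators and denominators telescope so the product is an integer; carrying out the multiplication exactly gives PP(9, 1, 3) = 220.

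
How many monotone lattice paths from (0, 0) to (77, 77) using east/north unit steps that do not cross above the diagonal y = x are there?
C_77 = 18793142726809884575211361279087545193250040

These NE paths below the diagonal are counted by the Catalan number C_n = (1/(n + 1)) · C(2n, n). For n = 77: C_77 = (1/78) · C(154, 77) = 1465865132691170996866486179768828525073503120/78 = 18793142726809884575211361279087545193250040.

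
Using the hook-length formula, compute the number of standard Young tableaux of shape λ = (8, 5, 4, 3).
# SYT of shape (8, 5, 4, 3) = 51597312

Hook-length formula: f^λ = n! / Π hook(c), product over all cells c of the Young diagram. For λ = (8, 5, 4, 3), n = 20 boxes. Hook lengths by row (left-to-right, top-to-bottom): [11, 10, 9, 7, 5, 3, 2, 1]; [7, 6, 5, 3, 1]; [5, 4, 3, 1]; [3, 2, 1]. Product of hooks = 47151720000. So f^λ = 20! / 47151720000 = 2432902008176640000 / 47151720000 = 51597312.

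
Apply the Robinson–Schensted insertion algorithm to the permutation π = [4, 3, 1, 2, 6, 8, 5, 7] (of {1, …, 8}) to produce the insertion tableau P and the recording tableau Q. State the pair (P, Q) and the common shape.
P = [1, 2, 5, 7] / [3, 6, 8] / [4];  Q = [1, 4, 5, 6] / [2, 7, 8] / [3];  common shape = (4, 3, 1)

Row-insert the values π_1, π_2, … into P one at a time, bumping the leftmost entry strictly greater than the inserted value down to the next row. The recording tableau Q records, in position (i, j), the step at which that cell was added to P.
  Insert 4 (step 1): P = [4];  Q = [1]
  Insert 3 (step 2): P = [3] / [4];  Q = [1] / [2]
  Insert 1 (step 3): P = [1] / [3] / [4];  Q = [1] / [2] / [3]
  Insert 2 (step 4): P = [1, 2] / [3] / [4];  Q = [1, 4] / [2] / [3]
  Insert 6 (step 5): P = [1, 2, 6] / [3] / [4];  Q = [1, 4, 5] / [2] / [3]
  Insert 8 (step 6): P = [1, 2, 6, 8] / [3] / [4];  Q = [1, 4, 5, 6] / [2] / [3]
  Insert 5 (step 7): P = [1, 2, 5, 8] / [3, 6] / [4];  Q = [1, 4, 5, 6] / [2, 7] / [3]
  Insert 7 (step 8): P = [1, 2, 5, 7] / [3, 6, 8] / [4];  Q = [1, 4, 5, 6] / [2, 7, 8] / [3]
Final shape: (4, 3, 1).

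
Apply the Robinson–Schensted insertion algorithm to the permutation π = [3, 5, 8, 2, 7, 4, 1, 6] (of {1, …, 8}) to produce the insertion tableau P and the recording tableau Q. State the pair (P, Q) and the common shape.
P = [1, 4, 6] / [2, 5, 7] / [3] / [8];  Q = [1, 2, 3] / [4, 5, 8] / [6] / [7];  common shape = (3, 3, 1, 1)

Row-insert the values π_1, π_2, … into P one at a time, bumping the leftmost entry strictly greater than the inserted value down to the next row. The recording tableau Q records, in position (i, j), the step at which that cell was added to P.
  Insert 3 (step 1): P = [3];  Q = [1]
  Insert 5 (step 2): P = [3, 5];  Q = [1, 2]
  Insert 8 (step 3): P = [3, 5, 8];  Q = [1, 2, 3]
  Insert 2 (step 4): P = [2, 5, 8] / [3];  Q = [1, 2, 3] / [4]
  Insert 7 (step 5): P = [2, 5, 7] / [3, 8];  Q = [1, 2, 3] / [4, 5]
  Insert 4 (step 6): P = [2, 4, 7] / [3, 5] / [8];  Q = [1, 2, 3] / [4, 5] / [6]
  Insert 1 (step 7): P = [1, 4, 7] / [2, 5] / [3] / [8];  Q = [1, 2, 3] / [4, 5] / [6] / [7]
  Insert 6 (step 8): P = [1, 4, 6] / [2, 5, 7] / [3] / [8];  Q = [1, 2, 3] / [4, 5, 8] / [6] / [7]
Final shape: (3, 3, 1, 1).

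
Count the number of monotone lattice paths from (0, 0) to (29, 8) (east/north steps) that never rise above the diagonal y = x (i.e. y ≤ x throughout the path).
Number of paths = 28312548

By the reflection principle (André's argument), the number of monotone paths to (29, 8) with n ≤ m that never go above y = x is C(37, 29) − C(37, 30) = 38608020 − 10295472 = 28312548.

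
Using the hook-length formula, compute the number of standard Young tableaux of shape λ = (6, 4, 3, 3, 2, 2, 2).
# SYT of shape (6, 4, 3, 3, 2, 2, 2) = 1454953500

Hook-length formula: f^λ = n! / Π hook(c), product over all cells c of the Young diagram. For λ = (6, 4, 3, 3, 2, 2, 2), n = 22 boxes. Hook lengths by row (left-to-right, top-to-bottom): [12, 11, 7, 4, 2, 1]; [9, 8, 4, 1]; [7, 6, 2]; [6, 5, 1]; [4, 3]; [3, 2]; [2, 1]. Product of hooks = 772533780480. So f^λ = 22! / 772533780480 = 1124000727777607680000 / 772533780480 = 1454953500.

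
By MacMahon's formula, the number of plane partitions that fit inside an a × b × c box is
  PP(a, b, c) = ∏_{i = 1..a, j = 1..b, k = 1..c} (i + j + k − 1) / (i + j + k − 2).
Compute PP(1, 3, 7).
PP(1, 3, 7) = 120

Evaluate the triple product over i = 1..1, j = 1..3, k = 1..7. The factors are (2/1) · (3/2) · (4/3) · (5/4) · (6/5) · (7/6) · (8/7) · (3/2) · … (21 factors total). The numerators and denominators telescope so the product is an integer; carrying out the multiplication exactly gives PP(1, 3, 7) = 120.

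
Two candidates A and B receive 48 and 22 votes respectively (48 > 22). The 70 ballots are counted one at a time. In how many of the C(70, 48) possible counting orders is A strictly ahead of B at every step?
Strict-lead orderings = 318863613274932180

Total orderings of the 70 votes with 48 for A: C(70, 48) = 858478958817125100. By the Bertrand ballot formula (Cycle Lemma / reflection principle), the number of orderings in which A is strictly ahead of B throughout is (p − q)/(p + q) · C(p + q, p) = (48 − 22)/(48 + 22) · 858478958817125100 = 318863613274932180.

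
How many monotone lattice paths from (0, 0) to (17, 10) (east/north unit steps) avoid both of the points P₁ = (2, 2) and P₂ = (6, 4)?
Number of paths = 4009281

Inclusion–exclusion. Total paths: C(27, 17) = 8436285. Through P₁: C(4, 2)·C(23, 15) = 2941884. Through P₂: C(10, 6)·C(17, 11) = 2598960. Since P₁ is strictly southwest of P₂, a monotone path through both must visit P₁ then P₂; paths through both = C(4, 2)·C(6, 4)·C(17, 11) = 1113840. Avoid both = 8436285 − 2941884 − 2598960 + 1113840 = 4009281.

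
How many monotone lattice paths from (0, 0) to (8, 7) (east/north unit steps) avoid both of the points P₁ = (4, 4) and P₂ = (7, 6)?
Number of paths = 1953

Inclusion–exclusion. Total paths: C(15, 8) = 6435. Through P₁: C(8, 4)·C(7, 4) = 2450. Through P₂: C(13, 7)·C(2, 1) = 3432. Since P₁ is strictly southwest of P₂, a monotone path through both must visit P₁ then P₂; paths through both = C(8, 4)·C(5, 3)·C(2, 1) = 1400. Avoid both = 6435 − 2450 − 3432 + 1400 = 1953.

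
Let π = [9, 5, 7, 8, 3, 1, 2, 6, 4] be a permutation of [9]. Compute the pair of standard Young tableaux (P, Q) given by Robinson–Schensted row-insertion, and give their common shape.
P = [1, 2, 4] / [3, 6, 8] / [5, 7] / [9];  Q = [1, 3, 4] / [2, 7, 8] / [5, 9] / [6];  common shape = (3, 3, 2, 1)

Row-insert the values π_1, π_2, … into P one at a time, bumping the leftmost entry strictly greater than the inserted value down to the next row. The recording tableau Q records, in position (i, j), the step at which that cell was added to P.
  Insert 9 (step 1): P = [9];  Q = [1]
  Insert 5 (step 2): P = [5] / [9];  Q = [1] / [2]
  Insert 7 (step 3): P = [5, 7] / [9];  Q = [1, 3] / [2]
  Insert 8 (step 4): P = [5, 7, 8] / [9];  Q = [1, 3, 4] / [2]
  Insert 3 (step 5): P = [3, 7, 8] / [5] / [9];  Q = [1, 3, 4] / [2] / [5]
  Insert 1 (step 6): P = [1, 7, 8] / [3] / [5] / [9];  Q = [1, 3, 4] / [2] / [5] / [6]
  Insert 2 (step 7): P = [1, 2, 8] / [3, 7] / [5] / [9];  Q = [1, 3, 4] / [2, 7] / [5] / [6]
  Insert 6 (step 8): P = [1, 2, 6] / [3, 7, 8] / [5] / [9];  Q = [1, 3, 4] / [2, 7, 8] / [5] / [6]
  Insert 4 (step 9): P = [1, 2, 4] / [3, 6, 8] / [5, 7] / [9];  Q = [1, 3, 4] / [2, 7, 8] / [5, 9] / [6]
Final shape: (3, 3, 2, 1).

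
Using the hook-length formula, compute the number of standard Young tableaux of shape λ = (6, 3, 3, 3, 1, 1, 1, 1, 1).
# SYT of shape (6, 3, 3, 3, 1, 1, 1, 1, 1) = 41570100

Hook-length formula: f^λ = n! / Π hook(c), product over all cells c of the Young diagram. For λ = (6, 3, 3, 3, 1, 1, 1, 1, 1), n = 20 boxes. Hook lengths by row (left-to-right, top-to-bottom): [14, 8, 7, 3, 2, 1]; [10, 4, 3]; [9, 3, 2]; [8, 2, 1]; [5]; [4]; [3]; [2]; [1]. Product of hooks = 58525286400. So f^λ = 20! / 58525286400 = 2432902008176640000 / 58525286400 = 41570100.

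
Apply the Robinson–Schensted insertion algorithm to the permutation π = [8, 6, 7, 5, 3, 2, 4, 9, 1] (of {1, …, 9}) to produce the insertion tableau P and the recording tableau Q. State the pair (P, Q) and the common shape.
P = [1, 4, 9] / [2, 7] / [3] / [5] / [6] / [8];  Q = [1, 3, 8] / [2, 7] / [4] / [5] / [6] / [9];  common shape = (3, 2, 1, 1, 1, 1)

Row-insert the values π_1, π_2, … into P one at a time, bumping the leftmost entry strictly greater than the inserted value down to the next row. The recording tableau Q records, in position (i, j), the step at which that cell was added to P.
  Insert 8 (step 1): P = [8];  Q = [1]
  Insert 6 (step 2): P = [6] / [8];  Q = [1] / [2]
  Insert 7 (step 3): P = [6, 7] / [8];  Q = [1, 3] / [2]
  Insert 5 (step 4): P = [5, 7] / [6] / [8];  Q = [1, 3] / [2] / [4]
  Insert 3 (step 5): P = [3, 7] / [5] / [6] / [8];  Q = [1, 3] / [2] / [4] / [5]
  Insert 2 (step 6): P = [2, 7] / [3] / [5] / [6] / [8];  Q = [1, 3] / [2] / [4] / [5] / [6]
  Insert 4 (step 7): P = [2, 4] / [3, 7] / [5] / [6] / [8];  Q = [1, 3] / [2, 7] / [4] / [5] / [6]
  Insert 9 (step 8): P = [2, 4, 9] / [3, 7] / [5] / [6] / [8];  Q = [1, 3, 8] / [2, 7] / [4] / [5] / [6]
  Insert 1 (step 9): P = [1, 4, 9] / [2, 7] / [3] / [5] / [6] / [8];  Q = [1, 3, 8] / [2, 7] / [4] / [5] / [6] / [9]
Final shape: (3, 2, 1, 1, 1, 1).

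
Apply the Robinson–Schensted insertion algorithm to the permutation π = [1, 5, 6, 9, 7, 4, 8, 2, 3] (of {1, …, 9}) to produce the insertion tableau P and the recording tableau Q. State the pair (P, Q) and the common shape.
P = [1, 2, 3, 7, 8] / [4, 6] / [5] / [9];  Q = [1, 2, 3, 4, 7] / [5, 9] / [6] / [8];  common shape = (5, 2, 1, 1)

Row-insert the values π_1, π_2, … into P one at a time, bumping the leftmost entry strictly greater than the inserted value down to the next row. The recording tableau Q records, in position (i, j), the step at which that cell was added to P.
  Insert 1 (step 1): P = [1];  Q = [1]
  Insert 5 (step 2): P = [1, 5];  Q = [1, 2]
  Insert 6 (step 3): P = [1, 5, 6];  Q = [1, 2, 3]
  Insert 9 (step 4): P = [1, 5, 6, 9];  Q = [1, 2, 3, 4]
  Insert 7 (step 5): P = [1, 5, 6, 7] / [9];  Q = [1, 2, 3, 4] / [5]
  Insert 4 (step 6): P = [1, 4, 6, 7] / [5] / [9];  Q = [1, 2, 3, 4] / [5] / [6]
  Insert 8 (step 7): P = [1, 4, 6, 7, 8] / [5] / [9];  Q = [1, 2, 3, 4, 7] / [5] / [6]
  Insert 2 (step 8): P = [1, 2, 6, 7, 8] / [4] / [5] / [9];  Q = [1, 2, 3, 4, 7] / [5] / [6] / [8]
  Insert 3 (step 9): P = [1, 2, 3, 7, 8] / [4, 6] / [5] / [9];  Q = [1, 2, 3, 4, 7] / [5, 9] / [6] / [8]
Final shape: (5, 2, 1, 1).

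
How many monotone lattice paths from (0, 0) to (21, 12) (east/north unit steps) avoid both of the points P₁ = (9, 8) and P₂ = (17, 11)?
Number of paths = 223257970

Inclusion–exclusion. Total paths: C(33, 21) = 354817320. Through P₁: C(17, 9)·C(16, 12) = 44244200. Through P₂: C(28, 17)·C(5, 4) = 107370900. Since P₁ is strictly southwest of P₂, a monotone path through both must visit P₁ then P₂; paths through both = C(17, 9)·C(11, 8)·C(5, 4) = 20055750. Avoid both = 354817320 − 44244200 − 107370900 + 20055750 = 223257970.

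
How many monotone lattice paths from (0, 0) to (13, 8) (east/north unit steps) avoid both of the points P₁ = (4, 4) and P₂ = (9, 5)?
Number of paths = 98070

Inclusion–exclusion. Total paths: C(21, 13) = 203490. Through P₁: C(8, 4)·C(13, 9) = 50050. Through P₂: C(14, 9)·C(7, 4) = 70070. Since P₁ is strictly southwest of P₂, a monotone path through both must visit P₁ then P₂; paths through both = C(8, 4)·C(6, 5)·C(7, 4) = 14700. Avoid both = 203490 − 50050 − 70070 + 14700 = 98070.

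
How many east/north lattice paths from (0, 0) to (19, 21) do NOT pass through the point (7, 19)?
Number of paths = 131222548600

Total paths from (0, 0) to (19, 21): C(40, 19) = 131282408400. Paths through (7, 19): (paths (0, 0) → (7, 19)) × (paths (7, 19) → (19, 21)) = C(26, 7) · C(14, 12) = 657800 · 91 = 59859800. Avoidance count = 131282408400 − 59859800 = 131222548600.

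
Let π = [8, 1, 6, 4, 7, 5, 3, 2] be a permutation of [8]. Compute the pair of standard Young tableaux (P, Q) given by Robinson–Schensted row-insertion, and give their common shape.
P = [1, 2, 5] / [3, 7] / [4] / [6] / [8];  Q = [1, 3, 5] / [2, 6] / [4] / [7] / [8];  common shape = (3, 2, 1, 1, 1)

Row-insert the values π_1, π_2, … into P one at a time, bumping the leftmost entry strictly greater than the inserted value down to the next row. The recording tableau Q records, in position (i, j), the step at which that cell was added to P.
  Insert 8 (step 1): P = [8];  Q = [1]
  Insert 1 (step 2): P = [1] / [8];  Q = [1] / [2]
  Insert 6 (step 3): P = [1, 6] / [8];  Q = [1, 3] / [2]
  Insert 4 (step 4): P = [1, 4] / [6] / [8];  Q = [1, 3] / [2] / [4]
  Insert 7 (step 5): P = [1, 4, 7] / [6] / [8];  Q = [1, 3, 5] / [2] / [4]
  Insert 5 (step 6): P = [1, 4, 5] / [6, 7] / [8];  Q = [1, 3, 5] / [2, 6] / [4]
  Insert 3 (step 7): P = [1, 3, 5] / [4, 7] / [6] / [8];  Q = [1, 3, 5] / [2, 6] / [4] / [7]
  Insert 2 (step 8): P = [1, 2, 5] / [3, 7] / [4] / [6] / [8];  Q = [1, 3, 5] / [2, 6] / [4] / [7] / [8]
Final shape: (3, 2, 1, 1, 1).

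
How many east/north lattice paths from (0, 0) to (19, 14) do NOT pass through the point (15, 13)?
Number of paths = 631598400

Total paths from (0, 0) to (19, 14): C(33, 19) = 818809200. Paths through (15, 13): (paths (0, 0) → (15, 13)) × (paths (15, 13) → (19, 14)) = C(28, 15) · C(5, 4) = 37442160 · 5 = 187210800. Avoidance count = 818809200 − 187210800 = 631598400.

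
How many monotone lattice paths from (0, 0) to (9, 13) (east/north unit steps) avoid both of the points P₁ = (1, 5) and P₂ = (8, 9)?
Number of paths = 308550

Inclusion–exclusion. Total paths: C(22, 9) = 497420. Through P₁: C(6, 1)·C(16, 8) = 77220. Through P₂: C(17, 8)·C(5, 1) = 121550. Since P₁ is strictly southwest of P₂, a monotone path through both must visit P₁ then P₂; paths through both = C(6, 1)·C(11, 7)·C(5, 1) = 9900. Avoid both = 497420 − 77220 − 121550 + 9900 = 308550.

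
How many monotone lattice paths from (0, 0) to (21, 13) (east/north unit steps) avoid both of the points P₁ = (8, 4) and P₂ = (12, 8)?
Number of paths = 498938220

Inclusion–exclusion. Total paths: C(34, 21) = 927983760. Through P₁: C(12, 8)·C(22, 13) = 246222900. Through P₂: C(20, 12)·C(14, 9) = 252191940. Since P₁ is strictly southwest of P₂, a monotone path through both must visit P₁ then P₂; paths through both = C(12, 8)·C(8, 4)·C(14, 9) = 69369300. Avoid both = 927983760 − 246222900 − 252191940 + 69369300 = 498938220.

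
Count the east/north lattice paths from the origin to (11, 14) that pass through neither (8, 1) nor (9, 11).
Number of paths = 2773750

Inclusion–exclusion. Total paths: C(25, 11) = 4457400. Through P₁: C(9, 8)·C(16, 3) = 5040. Through P₂: C(20, 9)·C(5, 2) = 1679600. Since P₁ is strictly southwest of P₂, a monotone path through both must visit P₁ then P₂; paths through both = C(9, 8)·C(11, 1)·C(5, 2) = 990. Avoid both = 4457400 − 5040 − 1679600 + 990 = 2773750.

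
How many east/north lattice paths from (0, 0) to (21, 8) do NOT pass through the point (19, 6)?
Number of paths = 3229545

Total paths from (0, 0) to (21, 8): C(29, 21) = 4292145. Paths through (19, 6): (paths (0, 0) → (19, 6)) × (paths (19, 6) → (21, 8)) = C(25, 19) · C(4, 2) = 177100 · 6 = 1062600. Avoidance count = 4292145 − 1062600 = 3229545.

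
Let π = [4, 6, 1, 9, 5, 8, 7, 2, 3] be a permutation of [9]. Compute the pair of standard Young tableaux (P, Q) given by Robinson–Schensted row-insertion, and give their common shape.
P = [1, 2, 3] / [4, 5, 7] / [6, 8] / [9];  Q = [1, 2, 4] / [3, 5, 6] / [7, 9] / [8];  common shape = (3, 3, 2, 1)

Row-insert the values π_1, π_2, … into P one at a time, bumping the leftmost entry strictly greater than the inserted value down to the next row. The recording tableau Q records, in position (i, j), the step at which that cell was added to P.
  Insert 4 (step 1): P = [4];  Q = [1]
  Insert 6 (step 2): P = [4, 6];  Q = [1, 2]
  Insert 1 (step 3): P = [1, 6] / [4];  Q = [1, 2] / [3]
  Insert 9 (step 4): P = [1, 6, 9] / [4];  Q = [1, 2, 4] / [3]
  Insert 5 (step 5): P = [1, 5, 9] / [4, 6];  Q = [1, 2, 4] / [3, 5]
  Insert 8 (step 6): P = [1, 5, 8] / [4, 6, 9];  Q = [1, 2, 4] / [3, 5, 6]
  Insert 7 (step 7): P = [1, 5, 7] / [4, 6, 8] / [9];  Q = [1, 2, 4] / [3, 5, 6] / [7]
  Insert 2 (step 8): P = [1, 2, 7] / [4, 5, 8] / [6] / [9];  Q = [1, 2, 4] / [3, 5, 6] / [7] / [8]
  Insert 3 (step 9): P = [1, 2, 3] / [4, 5, 7] / [6, 8] / [9];  Q = [1, 2, 4] / [3, 5, 6] / [7, 9] / [8]
Final shape: (3, 3, 2, 1).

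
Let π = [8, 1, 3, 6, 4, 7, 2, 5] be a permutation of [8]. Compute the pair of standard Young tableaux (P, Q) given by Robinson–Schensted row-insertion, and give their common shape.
P = [1, 2, 4, 5] / [3, 7] / [6] / [8];  Q = [1, 3, 4, 6] / [2, 8] / [5] / [7];  common shape = (4, 2, 1, 1)

Row-insert the values π_1, π_2, … into P one at a time, bumping the leftmost entry strictly greater than the inserted value down to the next row. The recording tableau Q records, in position (i, j), the step at which that cell was added to P.
  Insert 8 (step 1): P = [8];  Q = [1]
  Insert 1 (step 2): P = [1] / [8];  Q = [1] / [2]
  Insert 3 (step 3): P = [1, 3] / [8];  Q = [1, 3] / [2]
  Insert 6 (step 4): P = [1, 3, 6] / [8];  Q = [1, 3, 4] / [2]
  Insert 4 (step 5): P = [1, 3, 4] / [6] / [8];  Q = [1, 3, 4] / [2] / [5]
  Insert 7 (step 6): P = [1, 3, 4, 7] / [6] / [8];  Q = [1, 3, 4, 6] / [2] / [5]
  Insert 2 (step 7): P = [1, 2, 4, 7] / [3] / [6] / [8];  Q = [1, 3, 4, 6] / [2] / [5] / [7]
  Insert 5 (step 8): P = [1, 2, 4, 5] / [3, 7] / [6] / [8];  Q = [1, 3, 4, 6] / [2, 8] / [5] / [7]
Final shape: (4, 2, 1, 1).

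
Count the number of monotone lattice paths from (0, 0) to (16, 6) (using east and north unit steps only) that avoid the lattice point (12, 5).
Number of paths = 43673

Total paths from (0, 0) to (16, 6): C(22, 16) = 74613. Paths through (12, 5): (paths (0, 0) → (12, 5)) × (paths (12, 5) → (16, 6)) = C(17, 12) · C(5, 4) = 6188 · 5 = 30940. Avoidance count = 74613 − 30940 = 43673.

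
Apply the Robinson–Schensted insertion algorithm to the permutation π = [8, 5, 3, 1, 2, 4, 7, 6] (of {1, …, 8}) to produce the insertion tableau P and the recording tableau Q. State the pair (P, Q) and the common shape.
P = [1, 2, 4, 6] / [3, 7] / [5] / [8];  Q = [1, 5, 6, 7] / [2, 8] / [3] / [4];  common shape = (4, 2, 1, 1)

Row-insert the values π_1, π_2, … into P one at a time, bumping the leftmost entry strictly greater than the inserted value down to the next row. The recording tableau Q records, in position (i, j), the step at which that cell was added to P.
  Insert 8 (step 1): P = [8];  Q = [1]
  Insert 5 (step 2): P = [5] / [8];  Q = [1] / [2]
  Insert 3 (step 3): P = [3] / [5] / [8];  Q = [1] / [2] / [3]
  Insert 1 (step 4): P = [1] / [3] / [5] / [8];  Q = [1] / [2] / [3] / [4]
  Insert 2 (step 5): P = [1, 2] / [3] / [5] / [8];  Q = [1, 5] / [2] / [3] / [4]
  Insert 4 (step 6): P = [1, 2, 4] / [3] / [5] / [8];  Q = [1, 5, 6] / [2] / [3] / [4]
  Insert 7 (step 7): P = [1, 2, 4, 7] / [3] / [5] / [8];  Q = [1, 5, 6, 7] / [2] / [3] / [4]
  Insert 6 (step 8): P = [1, 2, 4, 6] / [3, 7] / [5] / [8];  Q = [1, 5, 6, 7] / [2, 8] / [3] / [4]
Final shape: (4, 2, 1, 1).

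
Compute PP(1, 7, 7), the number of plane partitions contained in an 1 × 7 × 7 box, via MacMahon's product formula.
PP(1, 7, 7) = 3432

Evaluate the triple product over i = 1..1, j = 1..7, k = 1..7. The factors are (2/1) · (3/2) · (4/3) · (5/4) · (6/5) · (7/6) · (8/7) · (3/2) · … (49 factors total). The numerators and denominators telescope so the product is an integer; carrying out the multiplication exactly gives PP(1, 7, 7) = 3432.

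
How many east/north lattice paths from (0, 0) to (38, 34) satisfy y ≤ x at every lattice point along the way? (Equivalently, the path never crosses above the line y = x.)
Number of paths = 50841248199001927800

By the reflection principle (André's argument), the number of monotone paths to (38, 34) with n ≤ m that never go above y = x is C(72, 38) − C(72, 39) = 396561735952215036840 − 345720487753213109040 = 50841248199001927800.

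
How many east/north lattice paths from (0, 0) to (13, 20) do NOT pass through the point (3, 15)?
Number of paths = 570715992

Total paths from (0, 0) to (13, 20): C(33, 13) = 573166440. Paths through (3, 15): (paths (0, 0) → (3, 15)) × (paths (3, 15) → (13, 20)) = C(18, 3) · C(15, 10) = 816 · 3003 = 2450448. Avoidance count = 573166440 − 2450448 = 570715992.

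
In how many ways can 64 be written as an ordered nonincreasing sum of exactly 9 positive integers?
p(64, 9 parts) = 79403

Partitions of n into exactly k parts are in bijection with partitions of n − k into at most k parts (subtract 1 from each part). So p(64, exactly 9) = p(55, parts ≤ 9). Computing via the recurrence p(m, j) = p(m, j−1) + p(m−j, j) gives 79403.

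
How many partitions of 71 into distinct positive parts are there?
q(71) = 32992

A partition into distinct parts is a strictly decreasing sequence summing to n. The recurrence d(n, m) = d(n, m−1) + d(n−m, m−1) (use part m at most once) with q(n) = d(n, n) gives q(71) = 32992. (Euler's theorem: # distinct-part partitions = # odd-part partitions.)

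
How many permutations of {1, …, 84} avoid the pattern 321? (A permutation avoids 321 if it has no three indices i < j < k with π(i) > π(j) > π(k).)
C_84 = 270557451039395118028642463289168566420671280440

These 321-avoiding permutations are counted by the Catalan number C_n = (1/(n + 1)) · C(2n, n). For n = 84: C_84 = (1/85) · C(168, 84) = 22997383338348585032434609379579328145757058837400/85 = 270557451039395118028642463289168566420671280440.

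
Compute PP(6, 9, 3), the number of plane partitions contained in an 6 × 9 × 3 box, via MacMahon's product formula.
PP(6, 9, 3) = 2530768240

Evaluate the triple product over i = 1..6, j = 1..9, k = 1..3. The factors are (2/1) · (3/2) · (4/3) · (3/2) · (4/3) · (5/4) · (4/3) · (5/4) · … (162 factors total). The numerators and denominators telescope so the product is an integer; carrying out the multiplication exactly gives PP(6, 9, 3) = 2530768240.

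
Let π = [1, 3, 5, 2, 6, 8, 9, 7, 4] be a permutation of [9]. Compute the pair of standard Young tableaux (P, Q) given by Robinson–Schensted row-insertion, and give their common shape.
P = [1, 2, 4, 6, 7, 9] / [3, 5] / [8];  Q = [1, 2, 3, 5, 6, 7] / [4, 8] / [9];  common shape = (6, 2, 1)

Row-insert the values π_1, π_2, … into P one at a time, bumping the leftmost entry strictly greater than the inserted value down to the next row. The recording tableau Q records, in position (i, j), the step at which that cell was added to P.
  Insert 1 (step 1): P = [1];  Q = [1]
  Insert 3 (step 2): P = [1, 3];  Q = [1, 2]
  Insert 5 (step 3): P = [1, 3, 5];  Q = [1, 2, 3]
  Insert 2 (step 4): P = [1, 2, 5] / [3];  Q = [1, 2, 3] / [4]
  Insert 6 (step 5): P = [1, 2, 5, 6] / [3];  Q = [1, 2, 3, 5] / [4]
  Insert 8 (step 6): P = [1, 2, 5, 6, 8] / [3];  Q = [1, 2, 3, 5, 6] / [4]
  Insert 9 (step 7): P = [1, 2, 5, 6, 8, 9] / [3];  Q = [1, 2, 3, 5, 6, 7] / [4]
  Insert 7 (step 8): P = [1, 2, 5, 6, 7, 9] / [3, 8];  Q = [1, 2, 3, 5, 6, 7] / [4, 8]
  Insert 4 (step 9): P = [1, 2, 4, 6, 7, 9] / [3, 5] / [8];  Q = [1, 2, 3, 5, 6, 7] / [4, 8] / [9]
Final shape: (6, 2, 1).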